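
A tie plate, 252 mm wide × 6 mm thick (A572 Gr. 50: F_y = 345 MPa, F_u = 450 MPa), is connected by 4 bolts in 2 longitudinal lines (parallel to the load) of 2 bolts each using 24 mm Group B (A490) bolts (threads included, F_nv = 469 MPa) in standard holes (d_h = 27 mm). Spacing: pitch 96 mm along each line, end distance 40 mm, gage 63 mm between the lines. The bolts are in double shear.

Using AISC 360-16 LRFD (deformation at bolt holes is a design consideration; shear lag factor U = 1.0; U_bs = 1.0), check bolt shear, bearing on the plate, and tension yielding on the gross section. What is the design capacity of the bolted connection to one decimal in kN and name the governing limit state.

362.1 kN (bearing governs)

Bolt shear: A_b = π(24)²/4 = 452.39 mm². φR_n = 0.75 × 469 × 452.39 × 4 × 2 = 1273.0 kN.
Bearing (6 mm plate, F_u = 450 MPa): end bolts L_c = 40 − 27/2 = 26.5, R_n = min(1.2×26.5×6×450, 2.4×24×6×450) = 85.86 kN/bolt; interior L_c = 96 − 27 = 69, R_n = 155.52 kN/bolt. φR_n = 0.75 × (2×85.86 + 2×155.52) = 362.1 kN.
Tension yield (gross): A_g = 252×6 = 1512 mm². φR_n = 0.90 × 345 × 1512 = 469.5 kN.
Governing: min(1273.0, 362.1, 469.5) = 362.1 kN → bearing.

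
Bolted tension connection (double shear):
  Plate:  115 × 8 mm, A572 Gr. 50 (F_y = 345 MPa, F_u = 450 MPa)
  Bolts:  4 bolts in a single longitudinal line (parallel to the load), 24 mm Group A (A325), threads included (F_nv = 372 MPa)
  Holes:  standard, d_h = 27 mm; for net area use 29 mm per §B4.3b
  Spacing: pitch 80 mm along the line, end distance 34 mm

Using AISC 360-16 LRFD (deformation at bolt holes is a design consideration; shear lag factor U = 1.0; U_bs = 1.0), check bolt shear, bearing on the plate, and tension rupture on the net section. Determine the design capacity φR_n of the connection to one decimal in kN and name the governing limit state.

232.2 kN (net-section rupture governs)

Bolt shear: A_b = π(24)²/4 = 452.39 mm². φR_n = 0.75 × 372 × 452.39 × 4 × 2 = 1009.7 kN.
Bearing (8 mm plate, F_u = 450 MPa): end bolts L_c = 34 − 27/2 = 20.5, R_n = min(1.2×20.5×8×450, 2.4×24×8×450) = 88.56 kN/bolt; interior L_c = 80 − 27 = 53, R_n = 207.36 kN/bolt. φR_n = 0.75 × (1×88.56 + 3×207.36) = 533.0 kN.
Tension rupture (net): A_n = (115 − 1×29)×8 = 688 mm² (U = 1.0, A_e = A_n). φR_n = 0.75 × 450 × 688 = 232.2 kN.
Governing: min(1009.7, 533.0, 232.2) = 232.2 kN → net-section rupture.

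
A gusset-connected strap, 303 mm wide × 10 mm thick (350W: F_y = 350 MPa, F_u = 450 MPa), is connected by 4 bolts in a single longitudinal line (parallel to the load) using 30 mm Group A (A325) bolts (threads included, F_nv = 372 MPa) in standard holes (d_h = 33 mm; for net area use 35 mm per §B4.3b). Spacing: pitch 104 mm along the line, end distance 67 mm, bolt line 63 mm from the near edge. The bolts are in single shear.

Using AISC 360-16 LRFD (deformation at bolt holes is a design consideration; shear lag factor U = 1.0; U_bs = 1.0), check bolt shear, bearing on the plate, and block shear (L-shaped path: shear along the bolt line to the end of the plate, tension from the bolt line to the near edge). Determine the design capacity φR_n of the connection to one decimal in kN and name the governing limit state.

673.0 kN (block shear governs)

Bolt shear: A_b = π(30)²/4 = 706.86 mm². φR_n = 0.75 × 372 × 706.86 × 4 × 1 = 788.9 kN.
Bearing (10 mm plate, F_u = 450 MPa): end bolts L_c = 67 − 33/2 = 50.5, R_n = min(1.2×50.5×10×450, 2.4×30×10×450) = 272.7 kN/bolt; interior L_c = 104 − 33 = 71, R_n = 324 kN/bolt. φR_n = 0.75 × (1×272.7 + 3×324) = 933.5 kN.
Block shear: shear path 1×[67+3×104] = 1×379 mm, A_gv = 3790, A_nv = 1×(379 − 3.5×35)×10 = 2565 mm²; tension to near edge: (63 − 0.5×35)×10 = 455 mm². R_n = min(0.6×450×2565, 0.6×350×3790) + 1.0×450×455 = min(692.55, 795.9) + 204.75 = 897.3 kN. φR_n = 0.75 × 897.3 = 673.0 kN.
Governing: min(788.9, 933.5, 673.0) = 673.0 kN → block shear.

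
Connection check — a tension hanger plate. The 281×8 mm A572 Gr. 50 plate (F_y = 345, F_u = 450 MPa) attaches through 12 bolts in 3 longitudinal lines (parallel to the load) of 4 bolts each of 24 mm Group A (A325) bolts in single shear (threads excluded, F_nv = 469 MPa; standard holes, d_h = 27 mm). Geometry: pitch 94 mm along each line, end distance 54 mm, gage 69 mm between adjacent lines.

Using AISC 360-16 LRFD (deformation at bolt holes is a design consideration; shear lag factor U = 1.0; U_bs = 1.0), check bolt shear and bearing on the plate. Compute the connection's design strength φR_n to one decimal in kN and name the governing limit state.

Bolt shear: A_b = π(24)²/4 = 452.39 mm². φR_n = 0.75 × 469 × 452.39 × 12 × 1 = 1909.5 kN.
Bearing (8 mm plate, F_u = 450 MPa): end bolts L_c = 54 − 27/2 = 40.5, R_n = min(1.2×40.5×8×450, 2.4×24×8×450) = 174.96 kN/bolt; interior L_c = 94 − 27 = 67, R_n = 207.36 kN/bolt. φR_n = 0.75 × (3×174.96 + 9×207.36) = 1793.3 kN.
Governing: min(1909.5, 1793.3) = 1793.3 kN → bearing.

1793.3 kN (bearing governs)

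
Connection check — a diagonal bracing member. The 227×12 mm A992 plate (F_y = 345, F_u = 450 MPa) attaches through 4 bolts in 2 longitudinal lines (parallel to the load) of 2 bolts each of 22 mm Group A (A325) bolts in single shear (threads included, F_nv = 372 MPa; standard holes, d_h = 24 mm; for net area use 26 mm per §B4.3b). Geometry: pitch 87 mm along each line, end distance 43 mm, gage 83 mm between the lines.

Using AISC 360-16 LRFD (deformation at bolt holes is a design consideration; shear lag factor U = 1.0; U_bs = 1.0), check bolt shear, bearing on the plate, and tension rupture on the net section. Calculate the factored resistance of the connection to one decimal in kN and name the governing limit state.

Bolt shear: A_b = π(22)²/4 = 380.13 mm². φR_n = 0.75 × 372 × 380.13 × 4 × 1 = 424.2 kN.
Bearing (12 mm plate, F_u = 450 MPa): end bolts L_c = 43 − 24/2 = 31, R_n = min(1.2×31×12×450, 2.4×22×12×450) = 200.88 kN/bolt; interior L_c = 87 − 24 = 63, R_n = 285.12 kN/bolt. φR_n = 0.75 × (2×200.88 + 2×285.12) = 729.0 kN.
Tension rupture (net): A_n = (227 − 2×26)×12 = 2100 mm² (U = 1.0, A_e = A_n). φR_n = 0.75 × 450 × 2100 = 708.8 kN.
Governing: min(424.2, 729.0, 708.8) = 424.2 kN → bolt shear.

424.2 kN (bolt shear governs)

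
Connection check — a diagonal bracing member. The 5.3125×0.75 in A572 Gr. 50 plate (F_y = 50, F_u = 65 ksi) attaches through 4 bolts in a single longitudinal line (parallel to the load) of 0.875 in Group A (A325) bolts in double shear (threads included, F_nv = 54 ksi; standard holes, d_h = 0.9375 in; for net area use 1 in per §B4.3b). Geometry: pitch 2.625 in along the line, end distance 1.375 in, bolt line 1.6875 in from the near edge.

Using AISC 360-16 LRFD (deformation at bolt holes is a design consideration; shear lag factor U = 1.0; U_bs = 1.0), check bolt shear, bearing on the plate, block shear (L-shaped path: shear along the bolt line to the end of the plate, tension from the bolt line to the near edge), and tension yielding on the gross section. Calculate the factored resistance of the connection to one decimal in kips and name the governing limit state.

169.6 kips (block shear governs)

Bolt shear: A_b = π(0.875)²/4 = 0.60132 in². φR_n = 0.75 × 54 × 0.60132 × 4 × 2 = 194.8 kips.
Bearing (0.75 in plate, F_u = 65 ksi): end bolts L_c = 1.375 − 0.9375/2 = 0.90625, R_n = min(1.2×0.90625×0.75×65, 2.4×0.875×0.75×65) = 53.016 kips/bolt; interior L_c = 2.625 − 0.9375 = 1.6875, R_n = 98.719 kips/bolt. φR_n = 0.75 × (1×53.016 + 3×98.719) = 261.9 kips.
Block shear: shear path 1×[1.375+3×2.625] = 1×9.25 in, A_gv = 6.9375, A_nv = 1×(9.25 − 3.5×1)×0.75 = 4.3125 in²; tension to near edge: (1.6875 − 0.5×1)×0.75 = 0.89063 in². R_n = min(0.6×65×4.3125, 0.6×50×6.9375) + 1.0×65×0.89063 = min(168.19, 208.13) + 57.891 = 226.08 kips. φR_n = 0.75 × 226.08 = 169.6 kips.
Tension yield (gross): A_g = 5.3125×0.75 = 3.9844 in². φR_n = 0.90 × 50 × 3.9844 = 179.3 kips.
Governing: min(194.8, 261.9, 169.6, 179.3) = 169.6 kips → block shear.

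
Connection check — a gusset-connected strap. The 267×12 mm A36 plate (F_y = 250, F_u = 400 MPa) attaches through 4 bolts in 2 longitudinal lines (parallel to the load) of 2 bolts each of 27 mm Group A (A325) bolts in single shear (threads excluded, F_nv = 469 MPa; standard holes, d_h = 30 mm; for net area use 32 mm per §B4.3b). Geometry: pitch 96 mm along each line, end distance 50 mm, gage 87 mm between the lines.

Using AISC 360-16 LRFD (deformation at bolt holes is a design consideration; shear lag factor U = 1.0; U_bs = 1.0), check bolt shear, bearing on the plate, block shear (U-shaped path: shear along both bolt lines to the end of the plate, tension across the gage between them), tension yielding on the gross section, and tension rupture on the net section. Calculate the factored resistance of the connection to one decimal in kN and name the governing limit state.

592.2 kN (block shear governs)

Bolt shear: A_b = π(27)²/4 = 572.56 mm². φR_n = 0.75 × 469 × 572.56 × 4 × 1 = 805.6 kN.
Bearing (12 mm plate, F_u = 400 MPa): end bolts L_c = 50 − 30/2 = 35, R_n = min(1.2×35×12×400, 2.4×27×12×400) = 201.6 kN/bolt; interior L_c = 96 − 30 = 66, R_n = 311.04 kN/bolt. φR_n = 0.75 × (2×201.6 + 2×311.04) = 769.0 kN.
Block shear: shear path 2×[50+1×96] = 2×146 mm, A_gv = 3504, A_nv = 2×(146 − 1.5×32)×12 = 2352 mm²; tension across gage: (87 − 1×32)×12 = 660 mm². R_n = min(0.6×400×2352, 0.6×250×3504) + 1.0×400×660 = min(564.48, 525.6) + 264 = 789.6 kN. φR_n = 0.75 × 789.6 = 592.2 kN.
Tension yield (gross): A_g = 267×12 = 3204 mm². φR_n = 0.90 × 250 × 3204 = 720.9 kN.
Tension rupture (net): A_n = (267 − 2×32)×12 = 2436 mm² (U = 1.0, A_e = A_n). φR_n = 0.75 × 400 × 2436 = 730.8 kN.
Governing: min(805.6, 769.0, 592.2, 720.9, 730.8) = 592.2 kN → block shear.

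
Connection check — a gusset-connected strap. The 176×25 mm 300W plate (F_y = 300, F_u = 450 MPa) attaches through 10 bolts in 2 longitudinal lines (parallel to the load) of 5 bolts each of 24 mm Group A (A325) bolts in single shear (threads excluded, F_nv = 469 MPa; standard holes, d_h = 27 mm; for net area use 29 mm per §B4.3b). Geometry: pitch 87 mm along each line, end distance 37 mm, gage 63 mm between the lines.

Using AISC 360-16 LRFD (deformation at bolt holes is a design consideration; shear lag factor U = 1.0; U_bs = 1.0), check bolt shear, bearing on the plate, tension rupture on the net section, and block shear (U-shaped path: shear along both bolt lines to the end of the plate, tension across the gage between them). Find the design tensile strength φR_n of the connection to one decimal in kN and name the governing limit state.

995.6 kN (net-section rupture governs)

Bolt shear: A_b = π(24)²/4 = 452.39 mm². φR_n = 0.75 × 469 × 452.39 × 10 × 1 = 1591.3 kN.
Bearing (25 mm plate, F_u = 450 MPa): end bolts L_c = 37 − 27/2 = 23.5, R_n = min(1.2×23.5×25×450, 2.4×24×25×450) = 317.25 kN/bolt; interior L_c = 87 − 27 = 60, R_n = 648 kN/bolt. φR_n = 0.75 × (2×317.25 + 8×648) = 4363.9 kN.
Tension rupture (net): A_n = (176 − 2×29)×25 = 2950 mm² (U = 1.0, A_e = A_n). φR_n = 0.75 × 450 × 2950 = 995.6 kN.
Block shear: shear path 2×[37+4×87] = 2×385 mm, A_gv = 19250, A_nv = 2×(385 − 4.5×29)×25 = 12725 mm²; tension across gage: (63 − 1×29)×25 = 850 mm². R_n = min(0.6×450×12725, 0.6×300×19250) + 1.0×450×850 = min(3435.8, 3465) + 382.5 = 3818.3 kN. φR_n = 0.75 × 3818.3 = 2863.7 kN.
Governing: min(1591.3, 4363.9, 995.6, 2863.7) = 995.6 kN → net-section rupture.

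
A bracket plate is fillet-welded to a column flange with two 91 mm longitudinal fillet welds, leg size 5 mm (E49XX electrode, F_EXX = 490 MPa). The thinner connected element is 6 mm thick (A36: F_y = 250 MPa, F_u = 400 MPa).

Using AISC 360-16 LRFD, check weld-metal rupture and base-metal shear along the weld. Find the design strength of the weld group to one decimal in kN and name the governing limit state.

141.9 kN (weld metal governs)

Weld metal: throat = 0.707×5 = 3.535 mm, L = 2×91 = 182 mm. φR_n = 0.75 × 0.6 × 490 × 3.535 × 182 = 141.9 kN.
Base metal shear (6 mm plate): yield φR_n = 1.0×0.6×250×6×182 = 163.8 kN; rupture φR_n = 0.75×0.6×400×6×182 = 196.6 kN; take 163.8 kN (yield).
Governing: min(141.9, 163.8) = 141.9 kN → weld metal.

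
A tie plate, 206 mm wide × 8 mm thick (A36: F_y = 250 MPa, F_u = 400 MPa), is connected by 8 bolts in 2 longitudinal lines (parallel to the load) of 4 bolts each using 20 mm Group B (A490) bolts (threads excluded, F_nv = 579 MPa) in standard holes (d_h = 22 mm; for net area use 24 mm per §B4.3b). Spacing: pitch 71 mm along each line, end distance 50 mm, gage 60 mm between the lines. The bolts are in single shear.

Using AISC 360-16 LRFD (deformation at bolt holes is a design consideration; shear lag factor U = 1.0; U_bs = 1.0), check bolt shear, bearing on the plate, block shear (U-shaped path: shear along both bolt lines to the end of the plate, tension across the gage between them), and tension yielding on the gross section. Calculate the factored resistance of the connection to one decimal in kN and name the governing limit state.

370.8 kN (gross-section yield governs)

Bolt shear: A_b = π(20)²/4 = 314.16 mm². φR_n = 0.75 × 579 × 314.16 × 8 × 1 = 1091.4 kN.
Bearing (8 mm plate, F_u = 400 MPa): end bolts L_c = 50 − 22/2 = 39, R_n = min(1.2×39×8×400, 2.4×20×8×400) = 149.76 kN/bolt; interior L_c = 71 − 22 = 49, R_n = 153.6 kN/bolt. φR_n = 0.75 × (2×149.76 + 6×153.6) = 915.8 kN.
Block shear: shear path 2×[50+3×71] = 2×263 mm, A_gv = 4208, A_nv = 2×(263 − 3.5×24)×8 = 2864 mm²; tension across gage: (60 − 1×24)×8 = 288 mm². R_n = min(0.6×400×2864, 0.6×250×4208) + 1.0×400×288 = min(687.36, 631.2) + 115.2 = 746.4 kN. φR_n = 0.75 × 746.4 = 559.8 kN.
Tension yield (gross): A_g = 206×8 = 1648 mm². φR_n = 0.90 × 250 × 1648 = 370.8 kN.
Governing: min(1091.4, 915.8, 559.8, 370.8) = 370.8 kN → gross-section yield.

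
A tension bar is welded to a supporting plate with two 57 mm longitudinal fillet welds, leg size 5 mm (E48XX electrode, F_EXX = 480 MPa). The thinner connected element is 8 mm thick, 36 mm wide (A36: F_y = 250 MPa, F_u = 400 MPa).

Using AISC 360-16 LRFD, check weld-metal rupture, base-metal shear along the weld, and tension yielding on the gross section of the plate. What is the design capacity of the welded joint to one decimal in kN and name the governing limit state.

Weld metal: throat = 0.707×5 = 3.535 mm, L = 2×57 = 114 mm. φR_n = 0.75 × 0.6 × 480 × 3.535 × 114 = 87.0 kN.
Base metal shear (8 mm plate): yield φR_n = 1.0×0.6×250×8×114 = 136.8 kN; rupture φR_n = 0.75×0.6×400×8×114 = 164.2 kN; take 136.8 kN (yield).
Tension yield (gross): A_g = 36×8 = 288 mm². φR_n = 0.90 × 250 × 288 = 64.8 kN.
Governing: min(87.0, 136.8, 64.8) = 64.8 kN → gross-section yield.

64.8 kN (gross-section yield governs)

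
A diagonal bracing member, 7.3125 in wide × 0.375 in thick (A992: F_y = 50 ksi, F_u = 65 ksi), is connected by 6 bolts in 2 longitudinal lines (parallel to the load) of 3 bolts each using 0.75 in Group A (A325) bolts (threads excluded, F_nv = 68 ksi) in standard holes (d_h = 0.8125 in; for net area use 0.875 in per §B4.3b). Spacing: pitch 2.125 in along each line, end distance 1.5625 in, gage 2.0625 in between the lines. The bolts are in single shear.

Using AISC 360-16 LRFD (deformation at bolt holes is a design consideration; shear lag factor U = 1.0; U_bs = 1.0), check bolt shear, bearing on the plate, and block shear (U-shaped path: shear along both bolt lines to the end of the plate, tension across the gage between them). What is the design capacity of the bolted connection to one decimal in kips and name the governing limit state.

101.2 kips (block shear governs)

Bolt shear: A_b = π(0.75)²/4 = 0.44179 in². φR_n = 0.75 × 68 × 0.44179 × 6 × 1 = 135.2 kips.
Bearing (0.375 in plate, F_u = 65 ksi): end bolts L_c = 1.5625 − 0.8125/2 = 1.15625, R_n = min(1.2×1.15625×0.375×65, 2.4×0.75×0.375×65) = 33.82 kips/bolt; interior L_c = 2.125 − 0.8125 = 1.3125, R_n = 38.391 kips/bolt. φR_n = 0.75 × (2×33.82 + 4×38.391) = 165.9 kips.
Block shear: shear path 2×[1.5625+2×2.125] = 2×5.8125 in, A_gv = 4.3594, A_nv = 2×(5.8125 − 2.5×0.875)×0.375 = 2.7188 in²; tension across gage: (2.0625 − 1×0.875)×0.375 = 0.44531 in². R_n = min(0.6×65×2.7188, 0.6×50×4.3594) + 1.0×65×0.44531 = min(106.03, 130.78) + 28.945 = 134.98 kips. φR_n = 0.75 × 134.98 = 101.2 kips.
Governing: min(135.2, 165.9, 101.2) = 101.2 kips → block shear.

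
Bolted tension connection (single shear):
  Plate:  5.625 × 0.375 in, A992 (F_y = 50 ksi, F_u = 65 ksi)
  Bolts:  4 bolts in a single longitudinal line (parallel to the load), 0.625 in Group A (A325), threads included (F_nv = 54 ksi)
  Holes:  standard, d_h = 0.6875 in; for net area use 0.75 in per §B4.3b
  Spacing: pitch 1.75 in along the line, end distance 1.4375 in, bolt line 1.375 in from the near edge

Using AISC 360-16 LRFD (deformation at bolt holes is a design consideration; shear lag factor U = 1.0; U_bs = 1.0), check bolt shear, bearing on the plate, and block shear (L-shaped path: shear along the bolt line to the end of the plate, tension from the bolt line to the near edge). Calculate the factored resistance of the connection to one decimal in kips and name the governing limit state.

49.7 kips (bolt shear governs)

Bolt shear: A_b = π(0.625)²/4 = 0.3068 in². φR_n = 0.75 × 54 × 0.3068 × 4 × 1 = 49.7 kips.
Bearing (0.375 in plate, F_u = 65 ksi): end bolts L_c = 1.4375 − 0.6875/2 = 1.09375, R_n = min(1.2×1.09375×0.375×65, 2.4×0.625×0.375×65) = 31.992 kips/bolt; interior L_c = 1.75 − 0.6875 = 1.0625, R_n = 31.078 kips/bolt. φR_n = 0.75 × (1×31.992 + 3×31.078) = 93.9 kips.
Block shear: shear path 1×[1.4375+3×1.75] = 1×6.6875 in, A_gv = 2.5078, A_nv = 1×(6.6875 − 3.5×0.75)×0.375 = 1.5234 in²; tension to near edge: (1.375 − 0.5×0.75)×0.375 = 0.375 in². R_n = min(0.6×65×1.5234, 0.6×50×2.5078) + 1.0×65×0.375 = min(59.413, 75.234) + 24.375 = 83.788 kips. φR_n = 0.75 × 83.788 = 62.8 kips.
Governing: min(49.7, 93.9, 62.8) = 49.7 kips → bolt shear.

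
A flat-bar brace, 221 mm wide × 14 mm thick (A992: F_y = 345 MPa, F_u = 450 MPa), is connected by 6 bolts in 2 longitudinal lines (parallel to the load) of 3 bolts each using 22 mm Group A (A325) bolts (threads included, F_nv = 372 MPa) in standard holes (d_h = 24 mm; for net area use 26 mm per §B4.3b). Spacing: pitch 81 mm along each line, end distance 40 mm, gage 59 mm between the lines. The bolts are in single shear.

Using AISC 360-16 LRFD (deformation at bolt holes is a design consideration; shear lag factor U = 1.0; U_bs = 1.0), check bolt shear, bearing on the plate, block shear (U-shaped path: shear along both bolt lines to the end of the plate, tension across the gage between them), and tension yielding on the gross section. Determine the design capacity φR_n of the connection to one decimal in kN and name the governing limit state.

636.3 kN (bolt shear governs)

Bolt shear: A_b = π(22)²/4 = 380.13 mm². φR_n = 0.75 × 372 × 380.13 × 6 × 1 = 636.3 kN.
Bearing (14 mm plate, F_u = 450 MPa): end bolts L_c = 40 − 24/2 = 28, R_n = min(1.2×28×14×450, 2.4×22×14×450) = 211.68 kN/bolt; interior L_c = 81 − 24 = 57, R_n = 332.64 kN/bolt. φR_n = 0.75 × (2×211.68 + 4×332.64) = 1315.4 kN.
Block shear: shear path 2×[40+2×81] = 2×202 mm, A_gv = 5656, A_nv = 2×(202 − 2.5×26)×14 = 3836 mm²; tension across gage: (59 − 1×26)×14 = 462 mm². R_n = min(0.6×450×3836, 0.6×345×5656) + 1.0×450×462 = min(1035.7, 1170.8) + 207.9 = 1243.6 kN. φR_n = 0.75 × 1243.6 = 932.7 kN.
Tension yield (gross): A_g = 221×14 = 3094 mm². φR_n = 0.90 × 345 × 3094 = 960.7 kN.
Governing: min(636.3, 1315.4, 932.7, 960.7) = 636.3 kN → bolt shear.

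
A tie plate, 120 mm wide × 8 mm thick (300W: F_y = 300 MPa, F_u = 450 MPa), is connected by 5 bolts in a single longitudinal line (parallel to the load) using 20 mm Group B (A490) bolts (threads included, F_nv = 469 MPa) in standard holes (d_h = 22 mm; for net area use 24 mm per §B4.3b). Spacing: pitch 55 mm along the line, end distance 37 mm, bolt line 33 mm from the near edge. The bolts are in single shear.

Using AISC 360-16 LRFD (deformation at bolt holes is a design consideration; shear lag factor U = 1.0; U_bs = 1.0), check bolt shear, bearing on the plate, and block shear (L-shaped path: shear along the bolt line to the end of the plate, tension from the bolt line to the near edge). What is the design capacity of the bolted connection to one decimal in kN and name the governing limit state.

298.1 kN (block shear governs)

Bolt shear: A_b = π(20)²/4 = 314.16 mm². φR_n = 0.75 × 469 × 314.16 × 5 × 1 = 552.5 kN.
Bearing (8 mm plate, F_u = 450 MPa): end bolts L_c = 37 − 22/2 = 26, R_n = min(1.2×26×8×450, 2.4×20×8×450) = 112.32 kN/bolt; interior L_c = 55 − 22 = 33, R_n = 142.56 kN/bolt. φR_n = 0.75 × (1×112.32 + 4×142.56) = 511.9 kN.
Block shear: shear path 1×[37+4×55] = 1×257 mm, A_gv = 2056, A_nv = 1×(257 − 4.5×24)×8 = 1192 mm²; tension to near edge: (33 − 0.5×24)×8 = 168 mm². R_n = min(0.6×450×1192, 0.6×300×2056) + 1.0×450×168 = min(321.84, 370.08) + 75.6 = 397.44 kN. φR_n = 0.75 × 397.44 = 298.1 kN.
Governing: min(552.5, 511.9, 298.1) = 298.1 kN → block shear.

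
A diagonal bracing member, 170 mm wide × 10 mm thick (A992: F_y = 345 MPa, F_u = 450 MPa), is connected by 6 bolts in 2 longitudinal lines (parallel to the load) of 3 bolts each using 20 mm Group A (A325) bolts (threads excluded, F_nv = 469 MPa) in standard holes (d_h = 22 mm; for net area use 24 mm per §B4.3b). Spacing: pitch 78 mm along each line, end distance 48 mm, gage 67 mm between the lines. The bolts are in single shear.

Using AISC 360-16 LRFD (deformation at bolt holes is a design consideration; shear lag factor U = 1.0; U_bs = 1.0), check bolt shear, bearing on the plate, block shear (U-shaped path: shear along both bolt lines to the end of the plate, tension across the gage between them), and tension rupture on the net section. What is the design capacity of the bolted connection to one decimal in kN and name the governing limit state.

411.8 kN (net-section rupture governs)

Bolt shear: A_b = π(20)²/4 = 314.16 mm². φR_n = 0.75 × 469 × 314.16 × 6 × 1 = 663.0 kN.
Bearing (10 mm plate, F_u = 450 MPa): end bolts L_c = 48 − 22/2 = 37, R_n = min(1.2×37×10×450, 2.4×20×10×450) = 199.8 kN/bolt; interior L_c = 78 − 22 = 56, R_n = 216 kN/bolt. φR_n = 0.75 × (2×199.8 + 4×216) = 947.7 kN.
Block shear: shear path 2×[48+2×78] = 2×204 mm, A_gv = 4080, A_nv = 2×(204 − 2.5×24)×10 = 2880 mm²; tension across gage: (67 − 1×24)×10 = 430 mm². R_n = min(0.6×450×2880, 0.6×345×4080) + 1.0×450×430 = min(777.6, 844.56) + 193.5 = 971.1 kN. φR_n = 0.75 × 971.1 = 728.3 kN.
Tension rupture (net): A_n = (170 − 2×24)×10 = 1220 mm² (U = 1.0, A_e = A_n). φR_n = 0.75 × 450 × 1220 = 411.8 kN.
Governing: min(663.0, 947.7, 728.3, 411.8) = 411.8 kN → net-section rupture.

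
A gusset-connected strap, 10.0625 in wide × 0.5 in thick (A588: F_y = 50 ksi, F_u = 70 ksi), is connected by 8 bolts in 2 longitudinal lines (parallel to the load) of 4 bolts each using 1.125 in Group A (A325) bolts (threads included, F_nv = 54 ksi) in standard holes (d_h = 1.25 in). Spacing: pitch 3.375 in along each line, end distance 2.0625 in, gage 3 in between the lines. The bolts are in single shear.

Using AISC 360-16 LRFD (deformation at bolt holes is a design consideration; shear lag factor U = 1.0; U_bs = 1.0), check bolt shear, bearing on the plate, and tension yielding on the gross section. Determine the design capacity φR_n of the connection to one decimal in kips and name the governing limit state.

226.4 kips (gross-section yield governs)

Bolt shear: A_b = π(1.125)²/4 = 0.99402 in². φR_n = 0.75 × 54 × 0.99402 × 8 × 1 = 322.1 kips.
Bearing (0.5 in plate, F_u = 70 ksi): end bolts L_c = 2.0625 − 1.25/2 = 1.4375, R_n = min(1.2×1.4375×0.5×70, 2.4×1.125×0.5×70) = 60.375 kips/bolt; interior L_c = 3.375 − 1.25 = 2.125, R_n = 89.25 kips/bolt. φR_n = 0.75 × (2×60.375 + 6×89.25) = 492.2 kips.
Tension yield (gross): A_g = 10.0625×0.5 = 5.0313 in². φR_n = 0.90 × 50 × 5.0313 = 226.4 kips.
Governing: min(322.1, 492.2, 226.4) = 226.4 kips → gross-section yield.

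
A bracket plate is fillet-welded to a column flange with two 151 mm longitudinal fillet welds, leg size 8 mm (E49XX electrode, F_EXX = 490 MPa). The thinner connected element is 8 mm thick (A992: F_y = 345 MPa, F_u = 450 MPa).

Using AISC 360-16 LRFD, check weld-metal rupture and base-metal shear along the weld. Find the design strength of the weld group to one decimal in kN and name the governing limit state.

Weld metal: throat = 0.707×8 = 5.656 mm, L = 2×151 = 302 mm. φR_n = 0.75 × 0.6 × 490 × 5.656 × 302 = 376.6 kN.
Base metal shear (8 mm plate): yield φR_n = 1.0×0.6×345×8×302 = 500.1 kN; rupture φR_n = 0.75×0.6×450×8×302 = 489.2 kN; take 489.2 kN (rupture).
Governing: min(376.6, 489.2) = 376.6 kN → weld metal.

376.6 kN (weld metal governs)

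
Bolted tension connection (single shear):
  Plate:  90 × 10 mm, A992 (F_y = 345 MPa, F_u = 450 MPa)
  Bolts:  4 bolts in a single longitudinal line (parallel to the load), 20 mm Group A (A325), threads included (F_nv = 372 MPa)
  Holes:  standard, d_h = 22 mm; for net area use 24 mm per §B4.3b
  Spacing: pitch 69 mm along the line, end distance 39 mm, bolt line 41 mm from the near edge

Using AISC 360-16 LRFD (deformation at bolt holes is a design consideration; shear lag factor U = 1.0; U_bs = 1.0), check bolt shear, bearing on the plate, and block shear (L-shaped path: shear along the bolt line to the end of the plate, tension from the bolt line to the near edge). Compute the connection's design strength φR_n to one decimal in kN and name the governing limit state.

350.6 kN (bolt shear governs)

Bolt shear: A_b = π(20)²/4 = 314.16 mm². φR_n = 0.75 × 372 × 314.16 × 4 × 1 = 350.6 kN.
Bearing (10 mm plate, F_u = 450 MPa): end bolts L_c = 39 − 22/2 = 28, R_n = min(1.2×28×10×450, 2.4×20×10×450) = 151.2 kN/bolt; interior L_c = 69 − 22 = 47, R_n = 216 kN/bolt. φR_n = 0.75 × (1×151.2 + 3×216) = 599.4 kN.
Block shear: shear path 1×[39+3×69] = 1×246 mm, A_gv = 2460, A_nv = 1×(246 − 3.5×24)×10 = 1620 mm²; tension to near edge: (41 − 0.5×24)×10 = 290 mm². R_n = min(0.6×450×1620, 0.6×345×2460) + 1.0×450×290 = min(437.4, 509.22) + 130.5 = 567.9 kN. φR_n = 0.75 × 567.9 = 425.9 kN.
Governing: min(350.6, 599.4, 425.9) = 350.6 kN → bolt shear.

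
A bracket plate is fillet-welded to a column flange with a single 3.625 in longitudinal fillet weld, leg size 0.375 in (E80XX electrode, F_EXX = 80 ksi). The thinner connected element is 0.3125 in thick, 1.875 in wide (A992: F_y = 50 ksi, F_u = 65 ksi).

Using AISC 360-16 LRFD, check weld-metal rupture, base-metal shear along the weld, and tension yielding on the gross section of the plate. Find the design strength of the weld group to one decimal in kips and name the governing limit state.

Weld metal: throat = 0.707×0.375 = 0.26513 in, L = 3.625 in. φR_n = 0.75 × 0.6 × 80 × 0.26513 × 3.625 = 34.6 kips.
Base metal shear (0.3125 in plate): yield φR_n = 1.0×0.6×50×0.3125×3.625 = 34.0 kips; rupture φR_n = 0.75×0.6×65×0.3125×3.625 = 33.1 kips; take 33.1 kips (rupture).
Tension yield (gross): A_g = 1.875×0.3125 = 0.58594 in². φR_n = 0.90 × 50 × 0.58594 = 26.4 kips.
Governing: min(34.6, 33.1, 26.4) = 26.4 kips → gross-section yield.

26.4 kips (gross-section yield governs)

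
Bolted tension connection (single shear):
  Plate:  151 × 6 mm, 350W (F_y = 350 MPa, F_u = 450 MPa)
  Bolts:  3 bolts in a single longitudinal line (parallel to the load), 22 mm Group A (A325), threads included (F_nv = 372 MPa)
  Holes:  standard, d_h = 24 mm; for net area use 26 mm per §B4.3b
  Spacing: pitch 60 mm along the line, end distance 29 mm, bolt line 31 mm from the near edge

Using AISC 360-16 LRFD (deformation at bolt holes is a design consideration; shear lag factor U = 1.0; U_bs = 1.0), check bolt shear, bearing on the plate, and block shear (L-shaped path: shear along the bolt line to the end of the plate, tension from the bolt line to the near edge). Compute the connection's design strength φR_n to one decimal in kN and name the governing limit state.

138.5 kN (block shear governs)

Bolt shear: A_b = π(22)²/4 = 380.13 mm². φR_n = 0.75 × 372 × 380.13 × 3 × 1 = 318.2 kN.
Bearing (6 mm plate, F_u = 450 MPa): end bolts L_c = 29 − 24/2 = 17, R_n = min(1.2×17×6×450, 2.4×22×6×450) = 55.08 kN/bolt; interior L_c = 60 − 24 = 36, R_n = 116.64 kN/bolt. φR_n = 0.75 × (1×55.08 + 2×116.64) = 216.3 kN.
Block shear: shear path 1×[29+2×60] = 1×149 mm, A_gv = 894, A_nv = 1×(149 − 2.5×26)×6 = 504 mm²; tension to near edge: (31 − 0.5×26)×6 = 108 mm². R_n = min(0.6×450×504, 0.6×350×894) + 1.0×450×108 = min(136.08, 187.74) + 48.6 = 184.68 kN. φR_n = 0.75 × 184.68 = 138.5 kN.
Governing: min(318.2, 216.3, 138.5) = 138.5 kN → block shear.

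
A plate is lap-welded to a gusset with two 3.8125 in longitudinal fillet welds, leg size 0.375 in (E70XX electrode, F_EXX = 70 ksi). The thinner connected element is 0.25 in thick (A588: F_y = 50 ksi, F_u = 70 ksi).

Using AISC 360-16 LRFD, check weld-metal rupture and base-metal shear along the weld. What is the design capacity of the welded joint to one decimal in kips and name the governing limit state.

Weld metal: throat = 0.707×0.375 = 0.26513 in, L = 2×3.8125 = 7.625 in. φR_n = 0.75 × 0.6 × 70 × 0.26513 × 7.625 = 63.7 kips.
Base metal shear (0.25 in plate): yield φR_n = 1.0×0.6×50×0.25×7.625 = 57.2 kips; rupture φR_n = 0.75×0.6×70×0.25×7.625 = 60.0 kips; take 57.2 kips (yield).
Governing: min(63.7, 57.2) = 57.2 kips → base-metal shear.

57.2 kips (base-metal shear governs)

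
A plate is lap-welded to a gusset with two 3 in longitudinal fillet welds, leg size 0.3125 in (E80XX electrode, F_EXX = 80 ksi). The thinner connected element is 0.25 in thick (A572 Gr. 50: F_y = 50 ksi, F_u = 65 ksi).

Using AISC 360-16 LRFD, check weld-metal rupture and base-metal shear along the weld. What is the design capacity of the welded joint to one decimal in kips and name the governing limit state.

Weld metal: throat = 0.707×0.3125 = 0.22094 in, L = 2×3 = 6 in. φR_n = 0.75 × 0.6 × 80 × 0.22094 × 6 = 47.7 kips.
Base metal shear (0.25 in plate): yield φR_n = 1.0×0.6×50×0.25×6 = 45.0 kips; rupture φR_n = 0.75×0.6×65×0.25×6 = 43.9 kips; take 43.9 kips (rupture).
Governing: min(47.7, 43.9) = 43.9 kips → base-metal shear.

43.9 kips (base-metal shear governs)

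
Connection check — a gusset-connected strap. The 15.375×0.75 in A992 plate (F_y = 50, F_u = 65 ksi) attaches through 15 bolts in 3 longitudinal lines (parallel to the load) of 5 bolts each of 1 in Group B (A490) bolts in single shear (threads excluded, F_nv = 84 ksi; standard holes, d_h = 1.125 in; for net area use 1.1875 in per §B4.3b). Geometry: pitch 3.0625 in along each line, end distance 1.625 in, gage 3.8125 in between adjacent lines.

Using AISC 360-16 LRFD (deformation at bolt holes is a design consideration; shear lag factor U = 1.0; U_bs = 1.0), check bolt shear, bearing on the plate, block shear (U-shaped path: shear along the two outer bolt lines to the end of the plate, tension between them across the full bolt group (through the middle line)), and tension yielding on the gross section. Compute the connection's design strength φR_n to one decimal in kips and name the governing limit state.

Bolt shear: A_b = π(1)²/4 = 0.7854 in². φR_n = 0.75 × 84 × 0.7854 × 15 × 1 = 742.2 kips.
Bearing (0.75 in plate, F_u = 65 ksi): end bolts L_c = 1.625 − 1.125/2 = 1.0625, R_n = min(1.2×1.0625×0.75×65, 2.4×1×0.75×65) = 62.156 kips/bolt; interior L_c = 3.0625 − 1.125 = 1.9375, R_n = 113.34 kips/bolt. φR_n = 0.75 × (3×62.156 + 12×113.34) = 1159.9 kips.
Block shear: shear path 2×[1.625+4×3.0625] = 2×13.875 in, A_gv = 20.813, A_nv = 2×(13.875 − 4.5×1.1875)×0.75 = 12.797 in²; tension across gage: (7.625 − 2×1.1875)×0.75 = 3.9375 in². R_n = min(0.6×65×12.797, 0.6×50×20.813) + 1.0×65×3.9375 = min(499.08, 624.39) + 255.94 = 755.02 kips. φR_n = 0.75 × 755.02 = 566.3 kips.
Tension yield (gross): A_g = 15.375×0.75 = 11.531 in². φR_n = 0.90 × 50 × 11.531 = 518.9 kips.
Governing: min(742.2, 1159.9, 566.3, 518.9) = 518.9 kips → gross-section yield.

518.9 kips (gross-section yield governs)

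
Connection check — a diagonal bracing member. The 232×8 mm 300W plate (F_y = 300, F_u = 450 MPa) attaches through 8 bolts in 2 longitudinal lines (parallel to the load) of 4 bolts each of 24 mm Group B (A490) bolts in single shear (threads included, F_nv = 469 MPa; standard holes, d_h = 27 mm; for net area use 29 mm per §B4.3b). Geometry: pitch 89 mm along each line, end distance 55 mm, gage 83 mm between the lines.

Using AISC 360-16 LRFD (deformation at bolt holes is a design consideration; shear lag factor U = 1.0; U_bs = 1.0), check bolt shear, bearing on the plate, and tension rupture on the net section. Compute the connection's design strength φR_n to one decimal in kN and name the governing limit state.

469.8 kN (net-section rupture governs)

Bolt shear: A_b = π(24)²/4 = 452.39 mm². φR_n = 0.75 × 469 × 452.39 × 8 × 1 = 1273.0 kN.
Bearing (8 mm plate, F_u = 450 MPa): end bolts L_c = 55 − 27/2 = 41.5, R_n = min(1.2×41.5×8×450, 2.4×24×8×450) = 179.28 kN/bolt; interior L_c = 89 − 27 = 62, R_n = 207.36 kN/bolt. φR_n = 0.75 × (2×179.28 + 6×207.36) = 1202.0 kN.
Tension rupture (net): A_n = (232 − 2×29)×8 = 1392 mm² (U = 1.0, A_e = A_n). φR_n = 0.75 × 450 × 1392 = 469.8 kN.
Governing: min(1273.0, 1202.0, 469.8) = 469.8 kN → net-section rupture.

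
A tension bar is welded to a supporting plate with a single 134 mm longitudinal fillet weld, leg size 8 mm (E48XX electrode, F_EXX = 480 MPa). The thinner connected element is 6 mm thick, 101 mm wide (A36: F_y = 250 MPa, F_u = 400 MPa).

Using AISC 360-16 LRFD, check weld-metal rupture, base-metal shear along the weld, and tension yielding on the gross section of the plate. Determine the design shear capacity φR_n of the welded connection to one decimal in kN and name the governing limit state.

Weld metal: throat = 0.707×8 = 5.656 mm, L = 134 mm. φR_n = 0.75 × 0.6 × 480 × 5.656 × 134 = 163.7 kN.
Base metal shear (6 mm plate): yield φR_n = 1.0×0.6×250×6×134 = 120.6 kN; rupture φR_n = 0.75×0.6×400×6×134 = 144.7 kN; take 120.6 kN (yield).
Tension yield (gross): A_g = 101×6 = 606 mm². φR_n = 0.90 × 250 × 606 = 136.4 kN.
Governing: min(163.7, 120.6, 136.4) = 120.6 kN → base-metal shear.

120.6 kN (base-metal shear governs)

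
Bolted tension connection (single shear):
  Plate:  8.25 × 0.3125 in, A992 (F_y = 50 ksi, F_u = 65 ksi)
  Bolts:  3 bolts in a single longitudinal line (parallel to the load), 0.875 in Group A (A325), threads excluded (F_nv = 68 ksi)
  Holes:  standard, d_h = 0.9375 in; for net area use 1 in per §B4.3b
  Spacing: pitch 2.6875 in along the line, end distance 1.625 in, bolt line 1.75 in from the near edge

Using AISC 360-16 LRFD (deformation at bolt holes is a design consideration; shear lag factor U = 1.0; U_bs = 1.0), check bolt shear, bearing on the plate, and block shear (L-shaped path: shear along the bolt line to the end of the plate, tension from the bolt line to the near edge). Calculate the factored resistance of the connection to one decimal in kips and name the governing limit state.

60.2 kips (block shear governs)

Bolt shear: A_b = π(0.875)²/4 = 0.60132 in². φR_n = 0.75 × 68 × 0.60132 × 3 × 1 = 92.0 kips.
Bearing (0.3125 in plate, F_u = 65 ksi): end bolts L_c = 1.625 − 0.9375/2 = 1.15625, R_n = min(1.2×1.15625×0.3125×65, 2.4×0.875×0.3125×65) = 28.184 kips/bolt; interior L_c = 2.6875 − 0.9375 = 1.75, R_n = 42.656 kips/bolt. φR_n = 0.75 × (1×28.184 + 2×42.656) = 85.1 kips.
Block shear: shear path 1×[1.625+2×2.6875] = 1×7 in, A_gv = 2.1875, A_nv = 1×(7 − 2.5×1)×0.3125 = 1.4063 in²; tension to near edge: (1.75 − 0.5×1)×0.3125 = 0.39063 in². R_n = min(0.6×65×1.4063, 0.6×50×2.1875) + 1.0×65×0.39063 = min(54.846, 65.625) + 25.391 = 80.237 kips. φR_n = 0.75 × 80.237 = 60.2 kips.
Governing: min(92.0, 85.1, 60.2) = 60.2 kips → block shear.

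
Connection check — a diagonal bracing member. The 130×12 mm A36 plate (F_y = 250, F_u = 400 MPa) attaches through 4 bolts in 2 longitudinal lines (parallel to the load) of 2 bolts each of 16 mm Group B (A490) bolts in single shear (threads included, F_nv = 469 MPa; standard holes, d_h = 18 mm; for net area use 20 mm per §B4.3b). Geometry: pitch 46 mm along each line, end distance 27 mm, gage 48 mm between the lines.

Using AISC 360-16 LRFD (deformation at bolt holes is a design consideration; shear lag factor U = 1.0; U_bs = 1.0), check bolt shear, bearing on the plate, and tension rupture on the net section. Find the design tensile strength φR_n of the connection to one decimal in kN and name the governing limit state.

282.9 kN (bolt shear governs)

Bolt shear: A_b = π(16)²/4 = 201.06 mm². φR_n = 0.75 × 469 × 201.06 × 4 × 1 = 282.9 kN.
Bearing (12 mm plate, F_u = 400 MPa): end bolts L_c = 27 − 18/2 = 18, R_n = min(1.2×18×12×400, 2.4×16×12×400) = 103.68 kN/bolt; interior L_c = 46 − 18 = 28, R_n = 161.28 kN/bolt. φR_n = 0.75 × (2×103.68 + 2×161.28) = 397.4 kN.
Tension rupture (net): A_n = (130 − 2×20)×12 = 1080 mm² (U = 1.0, A_e = A_n). φR_n = 0.75 × 400 × 1080 = 324.0 kN.
Governing: min(282.9, 397.4, 324.0) = 282.9 kN → bolt shear.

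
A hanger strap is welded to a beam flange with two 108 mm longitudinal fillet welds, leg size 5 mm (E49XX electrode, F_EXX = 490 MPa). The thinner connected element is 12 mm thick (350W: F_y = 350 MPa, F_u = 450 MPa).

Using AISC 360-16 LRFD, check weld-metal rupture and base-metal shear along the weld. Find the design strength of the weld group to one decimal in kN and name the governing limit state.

Weld metal: throat = 0.707×5 = 3.535 mm, L = 2×108 = 216 mm. φR_n = 0.75 × 0.6 × 490 × 3.535 × 216 = 168.4 kN.
Base metal shear (12 mm plate): yield φR_n = 1.0×0.6×350×12×216 = 544.3 kN; rupture φR_n = 0.75×0.6×450×12×216 = 524.9 kN; take 524.9 kN (rupture).
Governing: min(168.4, 524.9) = 168.4 kN → weld metal.

168.4 kN (weld metal governs)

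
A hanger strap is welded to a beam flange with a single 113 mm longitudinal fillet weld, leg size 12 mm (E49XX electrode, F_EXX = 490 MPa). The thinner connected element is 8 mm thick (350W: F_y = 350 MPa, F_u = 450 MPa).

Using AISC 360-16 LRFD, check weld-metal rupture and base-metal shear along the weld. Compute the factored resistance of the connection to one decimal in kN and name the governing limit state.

Weld metal: throat = 0.707×12 = 8.484 mm, L = 113 mm. φR_n = 0.75 × 0.6 × 490 × 8.484 × 113 = 211.4 kN.
Base metal shear (8 mm plate): yield φR_n = 1.0×0.6×350×8×113 = 189.8 kN; rupture φR_n = 0.75×0.6×450×8×113 = 183.1 kN; take 183.1 kN (rupture).
Governing: min(211.4, 183.1) = 183.1 kN → base-metal shear.

183.1 kN (base-metal shear governs)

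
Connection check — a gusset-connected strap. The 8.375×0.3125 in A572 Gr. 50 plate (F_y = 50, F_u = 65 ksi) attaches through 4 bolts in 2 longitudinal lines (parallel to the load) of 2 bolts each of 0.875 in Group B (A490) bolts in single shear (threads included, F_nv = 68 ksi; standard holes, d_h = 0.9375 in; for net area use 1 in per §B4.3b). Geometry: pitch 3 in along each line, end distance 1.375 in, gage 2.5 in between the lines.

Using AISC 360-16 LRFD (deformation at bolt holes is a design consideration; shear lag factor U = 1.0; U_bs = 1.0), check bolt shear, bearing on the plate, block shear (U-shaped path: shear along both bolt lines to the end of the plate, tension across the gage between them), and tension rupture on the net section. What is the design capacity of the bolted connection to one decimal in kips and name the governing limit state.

75.4 kips (block shear governs)

Bolt shear: A_b = π(0.875)²/4 = 0.60132 in². φR_n = 0.75 × 68 × 0.60132 × 4 × 1 = 122.7 kips.
Bearing (0.3125 in plate, F_u = 65 ksi): end bolts L_c = 1.375 − 0.9375/2 = 0.90625, R_n = min(1.2×0.90625×0.3125×65, 2.4×0.875×0.3125×65) = 22.09 kips/bolt; interior L_c = 3 − 0.9375 = 2.0625, R_n = 42.656 kips/bolt. φR_n = 0.75 × (2×22.09 + 2×42.656) = 97.1 kips.
Block shear: shear path 2×[1.375+1×3] = 2×4.375 in, A_gv = 2.7344, A_nv = 2×(4.375 − 1.5×1)×0.3125 = 1.7969 in²; tension across gage: (2.5 − 1×1)×0.3125 = 0.46875 in². R_n = min(0.6×65×1.7969, 0.6×50×2.7344) + 1.0×65×0.46875 = min(70.079, 82.032) + 30.469 = 100.55 kips. φR_n = 0.75 × 100.55 = 75.4 kips.
Tension rupture (net): A_n = (8.375 − 2×1)×0.3125 = 1.9922 in² (U = 1.0, A_e = A_n). φR_n = 0.75 × 65 × 1.9922 = 97.1 kips.
Governing: min(122.7, 97.1, 75.4, 97.1) = 75.4 kips → block shear.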